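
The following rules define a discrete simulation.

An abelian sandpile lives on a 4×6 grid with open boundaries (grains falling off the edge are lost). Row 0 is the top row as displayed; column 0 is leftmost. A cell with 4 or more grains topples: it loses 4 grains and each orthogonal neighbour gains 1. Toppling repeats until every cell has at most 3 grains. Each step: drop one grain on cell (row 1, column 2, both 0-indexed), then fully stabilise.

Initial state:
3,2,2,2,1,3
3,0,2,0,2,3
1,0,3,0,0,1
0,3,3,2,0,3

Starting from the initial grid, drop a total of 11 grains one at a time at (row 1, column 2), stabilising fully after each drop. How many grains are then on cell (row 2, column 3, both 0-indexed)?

[0] 3,2,2,2,1,3
3,0,2,0,2,3
1,0,3,0,0,1
0,3,3,2,0,3
[1] 3,2,2,2,1,3
3,0,3,0,2,3
1,0,3,0,0,1
0,3,3,2,0,3
[2] 3,2,3,2,1,3
3,1,1,1,2,3
1,2,1,1,0,1
1,0,1,3,0,3
[3] 3,2,3,2,1,3
3,1,2,1,2,3
1,2,1,1,0,1
1,0,1,3,0,3
[4] 3,2,3,2,1,3
3,1,3,1,2,3
1,2,1,1,0,1
1,0,1,3,0,3
[5] 3,3,0,3,1,3
3,2,1,2,2,3
1,2,2,1,0,1
1,0,1,3,0,3
[6] 3,3,0,3,1,3
3,2,2,2,2,3
1,2,2,1,0,1
1,0,1,3,0,3
[7] 3,3,0,3,1,3
3,2,3,2,2,3
1,2,2,1,0,1
1,0,1,3,0,3
[8] 3,3,1,3,1,3
3,3,0,3,2,3
1,2,3,1,0,1
1,0,1,3,0,3
[9] 3,3,1,3,1,3
3,3,1,3,2,3
1,2,3,1,0,1
1,0,1,3,0,3
[10] 3,3,1,3,1,3
3,3,2,3,2,3
1,2,3,1,0,1
1,0,1,3,0,3
[11] 3,3,1,3,1,3
3,3,3,3,2,3
1,2,3,1,0,1
1,0,1,3,0,3

1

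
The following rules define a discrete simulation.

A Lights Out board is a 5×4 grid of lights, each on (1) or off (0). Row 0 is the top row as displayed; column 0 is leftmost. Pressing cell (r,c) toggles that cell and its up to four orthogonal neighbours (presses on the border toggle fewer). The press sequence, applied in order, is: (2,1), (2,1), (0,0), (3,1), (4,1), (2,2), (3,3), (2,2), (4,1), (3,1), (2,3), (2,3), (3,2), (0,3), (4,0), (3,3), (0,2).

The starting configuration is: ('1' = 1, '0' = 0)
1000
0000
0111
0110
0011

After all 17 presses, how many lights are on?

k=0  1000
0000
0111
0110
0011
k=1  1000
0100
1001
0010
0011
k=2  1000
0000
0111
0110
0011
k=3  0100
1000
0111
0110
0011
k=4  0100
1000
0011
1000
0111
k=5  0100
1000
0011
1100
1001
k=6  0100
1010
0100
1110
1001
k=7  0100
1010
0101
1101
1000
k=8  0100
1000
0010
1111
1000
k=9  0100
1000
0010
1011
0110
k=10  0100
1000
0110
0101
0010
k=11  0100
1001
0101
0100
0010
k=12  0100
1000
0110
0101
0010
k=13  0100
1000
0100
0010
0000
k=14  0111
1001
0100
0010
0000
k=15  0111
1001
0100
1010
1100
k=16  0111
1001
0101
1001
1101
k=17  0000
1011
0101
1001
1101

10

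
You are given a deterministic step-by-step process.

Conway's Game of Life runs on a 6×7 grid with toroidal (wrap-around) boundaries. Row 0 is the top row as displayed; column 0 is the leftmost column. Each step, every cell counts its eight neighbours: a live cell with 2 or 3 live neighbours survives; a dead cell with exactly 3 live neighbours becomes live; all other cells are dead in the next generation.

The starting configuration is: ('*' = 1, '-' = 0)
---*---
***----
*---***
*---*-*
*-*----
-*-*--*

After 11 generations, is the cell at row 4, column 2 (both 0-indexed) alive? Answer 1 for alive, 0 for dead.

1

t=0: ---*---
***----
*---***
*---*-*
*-*----
-*-*--*
t=1: ---*---
******-
---**--
---**--
--**-*-
**-*---
t=2: ------*
-*---*-
-*-----
-----*-
-*-----
-*-*---
t=3: *-*----
*------
-------
-------
--*----
*-*----
t=4: *-----*
-*-----
-------
-------
-*-----
--**---
t=5: ***----
*------
-------
-------
--*----
***----
t=6: --*---*
*------
-------
-------
--*----
*--*---
t=7: **----*
-------
-------
-------
-------
-***---
t=8: **-----
*------
-------
-------
--*----
-**----
t=9: *-*----
**-----
-------
-------
-**----
*-*----
t=10: *-*---*
**-----
-------
-------
-**----
*-**---
t=11: --**--*
**----*
-------
-------
-***---
*--*--*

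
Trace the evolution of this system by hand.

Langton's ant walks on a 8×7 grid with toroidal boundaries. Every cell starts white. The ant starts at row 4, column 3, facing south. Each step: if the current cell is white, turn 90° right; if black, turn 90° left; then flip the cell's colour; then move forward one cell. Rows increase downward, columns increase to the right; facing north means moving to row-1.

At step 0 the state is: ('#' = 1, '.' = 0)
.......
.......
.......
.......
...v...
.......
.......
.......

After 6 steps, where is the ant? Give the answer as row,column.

step 0: .......
.......
.......
.......
...v...
.......
.......
.......
step 1: .......
.......
.......
.......
..<#...
.......
.......
.......
step 2: .......
.......
.......
..^....
..##...
.......
.......
.......
step 3: .......
.......
.......
..#>...
..##...
.......
.......
.......
step 4: .......
.......
.......
..##...
..#v...
.......
.......
.......
step 5: .......
.......
.......
..##...
..#.>..
.......
.......
.......
step 6: .......
.......
.......
..##...
..#.#..
....v..
.......
.......

5,4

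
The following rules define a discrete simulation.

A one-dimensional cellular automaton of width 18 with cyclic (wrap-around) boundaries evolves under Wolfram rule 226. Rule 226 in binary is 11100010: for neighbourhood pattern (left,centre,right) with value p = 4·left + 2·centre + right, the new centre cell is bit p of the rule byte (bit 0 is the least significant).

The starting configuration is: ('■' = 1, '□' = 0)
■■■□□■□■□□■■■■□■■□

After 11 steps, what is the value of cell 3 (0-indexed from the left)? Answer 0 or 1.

1

0) ■■■□□■□■□□■■■■□■■□
1) □■■□■□■□□■□■■■■□■■
2) ■□■■□■□□■□■□■■■■□■
3) ■■□■■□□■□■□■□■■■■□
4) □■■□■□■□■□■□■□■■■■
5) ■□■■□■□■□■□■□■□■■■
6) ■■□■■□■□■□■□■□■□■■
7) ■■■□■■□■□■□■□■□■□■
8) ■■■■□■■□■□■□■□■□■□
9) □■■■■□■■□■□■□■□■□■
10) ■□■■■■□■■□■□■□■□■□
11) □■□■■■■□■■□■□■□■□■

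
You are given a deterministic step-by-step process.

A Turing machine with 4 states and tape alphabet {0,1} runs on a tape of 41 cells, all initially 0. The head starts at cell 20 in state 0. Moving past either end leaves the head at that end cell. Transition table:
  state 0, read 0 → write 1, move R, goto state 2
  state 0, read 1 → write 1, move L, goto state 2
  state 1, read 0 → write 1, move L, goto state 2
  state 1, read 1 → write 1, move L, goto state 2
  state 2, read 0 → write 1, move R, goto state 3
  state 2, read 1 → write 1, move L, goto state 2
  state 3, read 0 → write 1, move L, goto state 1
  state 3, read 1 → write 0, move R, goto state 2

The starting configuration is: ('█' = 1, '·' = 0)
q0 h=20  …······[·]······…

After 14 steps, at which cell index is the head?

24

[0] q0 h=20  …······[·]······…
[1] q2 h=21  …·····█[·]······…
[2] q3 h=22  …····██[·]······…
[3] q1 h=21  …·····█[█]█·····…
[4] q2 h=20  …······[█]██····…
[5] q2 h=19  …······[·]███···…
[6] q3 h=20  …·····█[█]██····…
[7] q2 h=21  …····█·[█]█·····…
[8] q2 h=20  …·····█[·]██····…
[9] q3 h=21  …····██[█]█·····…
[10] q2 h=22  …···██·[█]······…
[11] q2 h=21  …····██[·]█·····…
[12] q3 h=22  …···███[█]······…
[13] q2 h=23  …··███·[·]······…
[14] q3 h=24  …·███·█[·]······…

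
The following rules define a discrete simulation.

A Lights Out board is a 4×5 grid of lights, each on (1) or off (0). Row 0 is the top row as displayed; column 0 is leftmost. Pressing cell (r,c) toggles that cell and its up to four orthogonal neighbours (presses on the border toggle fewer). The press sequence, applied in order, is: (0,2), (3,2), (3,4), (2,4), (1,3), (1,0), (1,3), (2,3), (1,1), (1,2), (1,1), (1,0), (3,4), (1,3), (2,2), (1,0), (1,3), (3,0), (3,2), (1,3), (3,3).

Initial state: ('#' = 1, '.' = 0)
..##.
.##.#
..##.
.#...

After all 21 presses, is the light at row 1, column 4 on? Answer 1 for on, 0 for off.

[0] ..##.
.##.#
..##.
.#...
[1] .#...
.#..#
..##.
.#...
[2] .#...
.#..#
...#.
..##.
[3] .#...
.#..#
...##
..#.#
[4] .#...
.#...
.....
..#..
[5] .#.#.
.####
...#.
..#..
[6] ##.#.
#.###
#..#.
..#..
[7] ##...
#....
#....
..#..
[8] ##...
#..#.
#.###
..##.
[9] #....
.###.
#####
..##.
[10] #.#..
.....
##.##
..##.
[11] ###..
###..
#..##
..##.
[12] .##..
..#..
...##
..##.
[13] .##..
..#..
...#.
..#.#
[14] .###.
...##
.....
..#.#
[15] .###.
..###
.###.
....#
[16] ####.
#####
####.
....#
[17] ###..
##...
###..
....#
[18] ###..
##...
.##..
##..#
[19] ###..
##...
.#...
#.###
[20] ####.
#####
.#.#.
#.###
[21] ####.
#####
.#...
#....

1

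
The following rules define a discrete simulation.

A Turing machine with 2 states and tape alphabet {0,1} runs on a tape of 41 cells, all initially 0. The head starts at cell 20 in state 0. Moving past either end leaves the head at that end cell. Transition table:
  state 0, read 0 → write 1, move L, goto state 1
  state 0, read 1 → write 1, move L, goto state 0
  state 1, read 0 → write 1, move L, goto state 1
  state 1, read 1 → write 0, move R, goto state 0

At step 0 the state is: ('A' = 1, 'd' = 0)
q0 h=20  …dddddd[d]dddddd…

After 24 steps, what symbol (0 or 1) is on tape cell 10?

[0] q0 h=20  …dddddd[d]dddddd…
[1] q1 h=19  …dddddd[d]Addddd…
[2] q1 h=18  …dddddd[d]AAdddd…
[3] q1 h=17  …dddddd[d]AAAddd…
[4] q1 h=16  …dddddd[d]AAAAdd…
[5] q1 h=15  …dddddd[d]AAAAAd…
[6] q1 h=14  …dddddd[d]AAAAAA…
[7] q1 h=13  …dddddd[d]AAAAAA…
[8] q1 h=12  …dddddd[d]AAAAAA…
[9] q1 h=11  …dddddd[d]AAAAAA…
[10] q1 h=10  …dddddd[d]AAAAAA…
[11] q1 h= 9  …dddddd[d]AAAAAA…
[12] q1 h= 8  …dddddd[d]AAAAAA…
[13] q1 h= 7  …dddddd[d]AAAAAA…
[14] q1 h= 6  |dddddd[d]AAAAAA…
[15] q1 h= 5  |ddddd[d]AAAAAA…
[16] q1 h= 4  |dddd[d]AAAAAA…
[17] q1 h= 3  |ddd[d]AAAAAA…
[18] q1 h= 2  |dd[d]AAAAAA…
[19] q1 h= 1  |d[d]AAAAAA…
[20] q1 h= 0  |[d]AAAAAA…
[21] q1 h= 0  |[A]AAAAAA…
[22] q0 h= 1  |d[A]AAAAAA…
[23] q0 h= 0  |[d]AAAAAA…
[24] q1 h= 0  |[A]AAAAAA…

1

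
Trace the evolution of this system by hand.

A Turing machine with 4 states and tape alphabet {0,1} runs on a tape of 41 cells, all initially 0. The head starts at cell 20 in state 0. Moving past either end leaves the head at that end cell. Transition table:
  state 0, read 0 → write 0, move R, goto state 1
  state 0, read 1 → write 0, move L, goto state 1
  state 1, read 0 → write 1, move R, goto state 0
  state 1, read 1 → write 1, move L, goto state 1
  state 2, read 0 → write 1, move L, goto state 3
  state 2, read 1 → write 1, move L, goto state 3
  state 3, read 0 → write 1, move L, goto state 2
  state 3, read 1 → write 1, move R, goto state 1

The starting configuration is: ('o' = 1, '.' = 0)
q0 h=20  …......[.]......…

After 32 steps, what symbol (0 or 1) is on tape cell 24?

0

k=0  q0 h=20  …......[.]......…
k=1  q1 h=21  …......[.]......…
k=2  q0 h=22  ….....o[.]......…
k=3  q1 h=23  …....o.[.]......…
k=4  q0 h=24  …...o.o[.]......…
k=5  q1 h=25  …..o.o.[.]......…
k=6  q0 h=26  ….o.o.o[.]......…
k=7  q1 h=27  …o.o.o.[.]......…
k=8  q0 h=28  ….o.o.o[.]......…
k=9  q1 h=29  …o.o.o.[.]......…
k=10  q0 h=30  ….o.o.o[.]......…
k=11  q1 h=31  …o.o.o.[.]......…
k=12  q0 h=32  ….o.o.o[.]......…
k=13  q1 h=33  …o.o.o.[.]......…
k=14  q0 h=34  ….o.o.o[.]......|
k=15  q1 h=35  …o.o.o.[.].....|
k=16  q0 h=36  ….o.o.o[.]....|
k=17  q1 h=37  …o.o.o.[.]...|
k=18  q0 h=38  ….o.o.o[.]..|
k=19  q1 h=39  …o.o.o.[.].|
k=20  q0 h=40  ….o.o.o[.]|
k=21  q1 h=40  ….o.o.o[.]|
k=22  q0 h=40  ….o.o.o[o]|
k=23  q1 h=39  …o.o.o.[o].|
k=24  q1 h=38  ….o.o.o[.]o.|
k=25  q0 h=39  …o.o.oo[o].|
k=26  q1 h=38  ….o.o.o[o]..|
k=27  q1 h=37  …o.o.o.[o]o..|
k=28  q1 h=36  ….o.o.o[.]oo..|
k=29  q0 h=37  …o.o.oo[o]o..|
k=30  q1 h=36  ….o.o.o[o].o..|
k=31  q1 h=35  …o.o.o.[o]o.o..|
k=32  q1 h=34  ….o.o.o[.]oo.o..|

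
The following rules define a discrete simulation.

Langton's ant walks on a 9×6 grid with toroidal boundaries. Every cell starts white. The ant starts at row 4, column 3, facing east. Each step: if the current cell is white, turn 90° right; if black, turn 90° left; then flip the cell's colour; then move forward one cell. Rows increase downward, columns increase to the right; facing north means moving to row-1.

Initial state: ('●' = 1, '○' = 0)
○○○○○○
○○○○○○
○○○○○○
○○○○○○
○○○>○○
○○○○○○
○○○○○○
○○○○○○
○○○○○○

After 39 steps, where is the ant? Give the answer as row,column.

4,0

0) ○○○○○○
○○○○○○
○○○○○○
○○○○○○
○○○>○○
○○○○○○
○○○○○○
○○○○○○
○○○○○○
1) ○○○○○○
○○○○○○
○○○○○○
○○○○○○
○○○●○○
○○○v○○
○○○○○○
○○○○○○
○○○○○○
2) ○○○○○○
○○○○○○
○○○○○○
○○○○○○
○○○●○○
○○<●○○
○○○○○○
○○○○○○
○○○○○○
3) ○○○○○○
○○○○○○
○○○○○○
○○○○○○
○○^●○○
○○●●○○
○○○○○○
○○○○○○
○○○○○○
4) ○○○○○○
○○○○○○
○○○○○○
○○○○○○
○○●>○○
○○●●○○
○○○○○○
○○○○○○
○○○○○○
5) ○○○○○○
○○○○○○
○○○○○○
○○○^○○
○○●○○○
○○●●○○
○○○○○○
○○○○○○
○○○○○○
6) ○○○○○○
○○○○○○
○○○○○○
○○○●>○
○○●○○○
○○●●○○
○○○○○○
○○○○○○
○○○○○○
7) ○○○○○○
○○○○○○
○○○○○○
○○○●●○
○○●○v○
○○●●○○
○○○○○○
○○○○○○
○○○○○○
8) ○○○○○○
○○○○○○
○○○○○○
○○○●●○
○○●<●○
○○●●○○
○○○○○○
○○○○○○
○○○○○○
9) ○○○○○○
○○○○○○
○○○○○○
○○○^●○
○○●●●○
○○●●○○
○○○○○○
○○○○○○
○○○○○○
10) ○○○○○○
○○○○○○
○○○○○○
○○<○●○
○○●●●○
○○●●○○
○○○○○○
○○○○○○
○○○○○○
11) ○○○○○○
○○○○○○
○○^○○○
○○●○●○
○○●●●○
○○●●○○
○○○○○○
○○○○○○
○○○○○○
12) ○○○○○○
○○○○○○
○○●>○○
○○●○●○
○○●●●○
○○●●○○
○○○○○○
○○○○○○
○○○○○○
13) ○○○○○○
○○○○○○
○○●●○○
○○●v●○
○○●●●○
○○●●○○
○○○○○○
○○○○○○
○○○○○○
14) ○○○○○○
○○○○○○
○○●●○○
○○<●●○
○○●●●○
○○●●○○
○○○○○○
○○○○○○
○○○○○○
15) ○○○○○○
○○○○○○
○○●●○○
○○○●●○
○○v●●○
○○●●○○
○○○○○○
○○○○○○
○○○○○○
16) ○○○○○○
○○○○○○
○○●●○○
○○○●●○
○○○>●○
○○●●○○
○○○○○○
○○○○○○
○○○○○○
17) ○○○○○○
○○○○○○
○○●●○○
○○○^●○
○○○○●○
○○●●○○
○○○○○○
○○○○○○
○○○○○○
18) ○○○○○○
○○○○○○
○○●●○○
○○<○●○
○○○○●○
○○●●○○
○○○○○○
○○○○○○
○○○○○○
19) ○○○○○○
○○○○○○
○○^●○○
○○●○●○
○○○○●○
○○●●○○
○○○○○○
○○○○○○
○○○○○○
20) ○○○○○○
○○○○○○
○<○●○○
○○●○●○
○○○○●○
○○●●○○
○○○○○○
○○○○○○
○○○○○○
21) ○○○○○○
○^○○○○
○●○●○○
○○●○●○
○○○○●○
○○●●○○
○○○○○○
○○○○○○
○○○○○○
22) ○○○○○○
○●>○○○
○●○●○○
○○●○●○
○○○○●○
○○●●○○
○○○○○○
○○○○○○
○○○○○○
23) ○○○○○○
○●●○○○
○●v●○○
○○●○●○
○○○○●○
○○●●○○
○○○○○○
○○○○○○
○○○○○○
24) ○○○○○○
○●●○○○
○<●●○○
○○●○●○
○○○○●○
○○●●○○
○○○○○○
○○○○○○
○○○○○○
25) ○○○○○○
○●●○○○
○○●●○○
○v●○●○
○○○○●○
○○●●○○
○○○○○○
○○○○○○
○○○○○○
26) ○○○○○○
○●●○○○
○○●●○○
<●●○●○
○○○○●○
○○●●○○
○○○○○○
○○○○○○
○○○○○○
27) ○○○○○○
○●●○○○
^○●●○○
●●●○●○
○○○○●○
○○●●○○
○○○○○○
○○○○○○
○○○○○○
28) ○○○○○○
○●●○○○
●>●●○○
●●●○●○
○○○○●○
○○●●○○
○○○○○○
○○○○○○
○○○○○○
29) ○○○○○○
○●●○○○
●●●●○○
●v●○●○
○○○○●○
○○●●○○
○○○○○○
○○○○○○
○○○○○○
30) ○○○○○○
○●●○○○
●●●●○○
●○>○●○
○○○○●○
○○●●○○
○○○○○○
○○○○○○
○○○○○○
31) ○○○○○○
○●●○○○
●●^●○○
●○○○●○
○○○○●○
○○●●○○
○○○○○○
○○○○○○
○○○○○○
32) ○○○○○○
○●●○○○
●<○●○○
●○○○●○
○○○○●○
○○●●○○
○○○○○○
○○○○○○
○○○○○○
33) ○○○○○○
○●●○○○
●○○●○○
●v○○●○
○○○○●○
○○●●○○
○○○○○○
○○○○○○
○○○○○○
34) ○○○○○○
○●●○○○
●○○●○○
<●○○●○
○○○○●○
○○●●○○
○○○○○○
○○○○○○
○○○○○○
35) ○○○○○○
○●●○○○
●○○●○○
○●○○●○
v○○○●○
○○●●○○
○○○○○○
○○○○○○
○○○○○○
36) ○○○○○○
○●●○○○
●○○●○○
○●○○●○
●○○○●<
○○●●○○
○○○○○○
○○○○○○
○○○○○○
37) ○○○○○○
○●●○○○
●○○●○○
○●○○●^
●○○○●●
○○●●○○
○○○○○○
○○○○○○
○○○○○○
38) ○○○○○○
○●●○○○
●○○●○○
>●○○●●
●○○○●●
○○●●○○
○○○○○○
○○○○○○
○○○○○○
39) ○○○○○○
○●●○○○
●○○●○○
●●○○●●
v○○○●●
○○●●○○
○○○○○○
○○○○○○
○○○○○○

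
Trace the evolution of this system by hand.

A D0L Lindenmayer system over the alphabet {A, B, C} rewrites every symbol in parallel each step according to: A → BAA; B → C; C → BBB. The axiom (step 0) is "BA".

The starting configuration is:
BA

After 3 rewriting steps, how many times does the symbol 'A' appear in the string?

k=0  BA
k=1  CBAA
k=2  BBBCBAABAA
k=3  CCCBBBCBAABAACBAABAA

8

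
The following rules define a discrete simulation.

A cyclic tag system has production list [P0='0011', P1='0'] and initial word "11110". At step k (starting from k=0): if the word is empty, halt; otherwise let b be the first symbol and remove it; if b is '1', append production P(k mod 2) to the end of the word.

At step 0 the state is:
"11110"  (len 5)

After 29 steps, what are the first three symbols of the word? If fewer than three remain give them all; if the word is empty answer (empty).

t=0: "11110"  (len 5)
t=1: "11100011"  (len 8)
t=2: "11000110"  (len 8)
t=3: "10001100011"  (len 11)
t=4: "00011000110"  (len 11)
t=5: "0011000110"  (len 10)
t=6: "011000110"  (len 9)
t=7: "11000110"  (len 8)
t=8: "10001100"  (len 8)
t=9: "00011000011"  (len 11)
t=10: "0011000011"  (len 10)
t=11: "011000011"  (len 9)
t=12: "11000011"  (len 8)
t=13: "10000110011"  (len 11)
t=14: "00001100110"  (len 11)
t=15: "0001100110"  (len 10)
t=16: "001100110"  (len 9)
t=17: "01100110"  (len 8)
t=18: "1100110"  (len 7)
t=19: "1001100011"  (len 10)
t=20: "0011000110"  (len 10)
t=21: "011000110"  (len 9)
t=22: "11000110"  (len 8)
t=23: "10001100011"  (len 11)
t=24: "00011000110"  (len 11)
t=25: "0011000110"  (len 10)
t=26: "011000110"  (len 9)
t=27: "11000110"  (len 8)
t=28: "10001100"  (len 8)
t=29: "00011000011"  (len 11)

000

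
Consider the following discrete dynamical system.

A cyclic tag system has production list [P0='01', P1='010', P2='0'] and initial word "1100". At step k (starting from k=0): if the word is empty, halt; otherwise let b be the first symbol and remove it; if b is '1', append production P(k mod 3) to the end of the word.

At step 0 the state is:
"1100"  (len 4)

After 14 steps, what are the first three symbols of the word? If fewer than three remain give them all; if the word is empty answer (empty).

k=0  "1100"  (len 4)
k=1  "10001"  (len 5)
k=2  "0001010"  (len 7)
k=3  "001010"  (len 6)
k=4  "01010"  (len 5)
k=5  "1010"  (len 4)
k=6  "0100"  (len 4)
k=7  "100"  (len 3)
k=8  "00010"  (len 5)
k=9  "0010"  (len 4)
k=10  "010"  (len 3)
k=11  "10"  (len 2)
k=12  "00"  (len 2)
k=13  "0"  (len 1)
k=14  (halted — word empty)

(empty)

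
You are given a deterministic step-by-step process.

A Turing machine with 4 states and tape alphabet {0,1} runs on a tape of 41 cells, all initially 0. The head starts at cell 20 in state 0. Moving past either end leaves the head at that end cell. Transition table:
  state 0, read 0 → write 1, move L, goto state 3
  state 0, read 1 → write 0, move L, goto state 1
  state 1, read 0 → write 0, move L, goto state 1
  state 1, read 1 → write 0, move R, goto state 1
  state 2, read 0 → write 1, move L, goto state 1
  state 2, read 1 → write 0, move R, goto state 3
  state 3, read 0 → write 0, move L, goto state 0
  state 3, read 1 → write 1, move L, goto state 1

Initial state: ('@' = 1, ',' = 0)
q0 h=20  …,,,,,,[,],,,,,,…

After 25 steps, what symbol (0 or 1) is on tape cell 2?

1

k=0  q0 h=20  …,,,,,,[,],,,,,,…
k=1  q3 h=19  …,,,,,,[,]@,,,,,…
k=2  q0 h=18  …,,,,,,[,],@,,,,…
k=3  q3 h=17  …,,,,,,[,]@,@,,,…
k=4  q0 h=16  …,,,,,,[,],@,@,,…
k=5  q3 h=15  …,,,,,,[,]@,@,@,…
k=6  q0 h=14  …,,,,,,[,],@,@,@…
k=7  q3 h=13  …,,,,,,[,]@,@,@,…
k=8  q0 h=12  …,,,,,,[,],@,@,@…
k=9  q3 h=11  …,,,,,,[,]@,@,@,…
k=10  q0 h=10  …,,,,,,[,],@,@,@…
k=11  q3 h= 9  …,,,,,,[,]@,@,@,…
k=12  q0 h= 8  …,,,,,,[,],@,@,@…
k=13  q3 h= 7  …,,,,,,[,]@,@,@,…
k=14  q0 h= 6  |,,,,,,[,],@,@,@…
k=15  q3 h= 5  |,,,,,[,]@,@,@,…
k=16  q0 h= 4  |,,,,[,],@,@,@…
k=17  q3 h= 3  |,,,[,]@,@,@,…
k=18  q0 h= 2  |,,[,],@,@,@…
k=19  q3 h= 1  |,[,]@,@,@,…
k=20  q0 h= 0  |[,],@,@,@…
k=21  q3 h= 0  |[@],@,@,@…
k=22  q1 h= 0  |[@],@,@,@…
k=23  q1 h= 1  |,[,]@,@,@,…
k=24  q1 h= 0  |[,],@,@,@…
k=25  q1 h= 0  |[,],@,@,@…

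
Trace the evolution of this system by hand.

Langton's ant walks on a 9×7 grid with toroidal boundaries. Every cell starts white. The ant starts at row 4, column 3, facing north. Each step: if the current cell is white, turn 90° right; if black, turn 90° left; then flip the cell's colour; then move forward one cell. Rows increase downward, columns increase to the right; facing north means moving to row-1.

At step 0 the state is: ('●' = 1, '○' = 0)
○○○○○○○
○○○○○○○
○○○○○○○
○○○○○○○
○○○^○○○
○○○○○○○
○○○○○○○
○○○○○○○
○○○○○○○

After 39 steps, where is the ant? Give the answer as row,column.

7,3

k=0  ○○○○○○○
○○○○○○○
○○○○○○○
○○○○○○○
○○○^○○○
○○○○○○○
○○○○○○○
○○○○○○○
○○○○○○○
k=1  ○○○○○○○
○○○○○○○
○○○○○○○
○○○○○○○
○○○●>○○
○○○○○○○
○○○○○○○
○○○○○○○
○○○○○○○
k=2  ○○○○○○○
○○○○○○○
○○○○○○○
○○○○○○○
○○○●●○○
○○○○v○○
○○○○○○○
○○○○○○○
○○○○○○○
k=3  ○○○○○○○
○○○○○○○
○○○○○○○
○○○○○○○
○○○●●○○
○○○<●○○
○○○○○○○
○○○○○○○
○○○○○○○
k=4  ○○○○○○○
○○○○○○○
○○○○○○○
○○○○○○○
○○○^●○○
○○○●●○○
○○○○○○○
○○○○○○○
○○○○○○○
k=5  ○○○○○○○
○○○○○○○
○○○○○○○
○○○○○○○
○○<○●○○
○○○●●○○
○○○○○○○
○○○○○○○
○○○○○○○
k=6  ○○○○○○○
○○○○○○○
○○○○○○○
○○^○○○○
○○●○●○○
○○○●●○○
○○○○○○○
○○○○○○○
○○○○○○○
k=7  ○○○○○○○
○○○○○○○
○○○○○○○
○○●>○○○
○○●○●○○
○○○●●○○
○○○○○○○
○○○○○○○
○○○○○○○
k=8  ○○○○○○○
○○○○○○○
○○○○○○○
○○●●○○○
○○●v●○○
○○○●●○○
○○○○○○○
○○○○○○○
○○○○○○○
k=9  ○○○○○○○
○○○○○○○
○○○○○○○
○○●●○○○
○○<●●○○
○○○●●○○
○○○○○○○
○○○○○○○
○○○○○○○
k=10  ○○○○○○○
○○○○○○○
○○○○○○○
○○●●○○○
○○○●●○○
○○v●●○○
○○○○○○○
○○○○○○○
○○○○○○○
k=11  ○○○○○○○
○○○○○○○
○○○○○○○
○○●●○○○
○○○●●○○
○<●●●○○
○○○○○○○
○○○○○○○
○○○○○○○
k=12  ○○○○○○○
○○○○○○○
○○○○○○○
○○●●○○○
○^○●●○○
○●●●●○○
○○○○○○○
○○○○○○○
○○○○○○○
k=13  ○○○○○○○
○○○○○○○
○○○○○○○
○○●●○○○
○●>●●○○
○●●●●○○
○○○○○○○
○○○○○○○
○○○○○○○
k=14  ○○○○○○○
○○○○○○○
○○○○○○○
○○●●○○○
○●●●●○○
○●v●●○○
○○○○○○○
○○○○○○○
○○○○○○○
k=15  ○○○○○○○
○○○○○○○
○○○○○○○
○○●●○○○
○●●●●○○
○●○>●○○
○○○○○○○
○○○○○○○
○○○○○○○
k=16  ○○○○○○○
○○○○○○○
○○○○○○○
○○●●○○○
○●●^●○○
○●○○●○○
○○○○○○○
○○○○○○○
○○○○○○○
k=17  ○○○○○○○
○○○○○○○
○○○○○○○
○○●●○○○
○●<○●○○
○●○○●○○
○○○○○○○
○○○○○○○
○○○○○○○
k=18  ○○○○○○○
○○○○○○○
○○○○○○○
○○●●○○○
○●○○●○○
○●v○●○○
○○○○○○○
○○○○○○○
○○○○○○○
k=19  ○○○○○○○
○○○○○○○
○○○○○○○
○○●●○○○
○●○○●○○
○<●○●○○
○○○○○○○
○○○○○○○
○○○○○○○
k=20  ○○○○○○○
○○○○○○○
○○○○○○○
○○●●○○○
○●○○●○○
○○●○●○○
○v○○○○○
○○○○○○○
○○○○○○○
k=21  ○○○○○○○
○○○○○○○
○○○○○○○
○○●●○○○
○●○○●○○
○○●○●○○
<●○○○○○
○○○○○○○
○○○○○○○
k=22  ○○○○○○○
○○○○○○○
○○○○○○○
○○●●○○○
○●○○●○○
^○●○●○○
●●○○○○○
○○○○○○○
○○○○○○○
k=23  ○○○○○○○
○○○○○○○
○○○○○○○
○○●●○○○
○●○○●○○
●>●○●○○
●●○○○○○
○○○○○○○
○○○○○○○
k=24  ○○○○○○○
○○○○○○○
○○○○○○○
○○●●○○○
○●○○●○○
●●●○●○○
●v○○○○○
○○○○○○○
○○○○○○○
k=25  ○○○○○○○
○○○○○○○
○○○○○○○
○○●●○○○
○●○○●○○
●●●○●○○
●○>○○○○
○○○○○○○
○○○○○○○
k=26  ○○○○○○○
○○○○○○○
○○○○○○○
○○●●○○○
○●○○●○○
●●●○●○○
●○●○○○○
○○v○○○○
○○○○○○○
k=27  ○○○○○○○
○○○○○○○
○○○○○○○
○○●●○○○
○●○○●○○
●●●○●○○
●○●○○○○
○<●○○○○
○○○○○○○
k=28  ○○○○○○○
○○○○○○○
○○○○○○○
○○●●○○○
○●○○●○○
●●●○●○○
●^●○○○○
○●●○○○○
○○○○○○○
k=29  ○○○○○○○
○○○○○○○
○○○○○○○
○○●●○○○
○●○○●○○
●●●○●○○
●●>○○○○
○●●○○○○
○○○○○○○
k=30  ○○○○○○○
○○○○○○○
○○○○○○○
○○●●○○○
○●○○●○○
●●^○●○○
●●○○○○○
○●●○○○○
○○○○○○○
k=31  ○○○○○○○
○○○○○○○
○○○○○○○
○○●●○○○
○●○○●○○
●<○○●○○
●●○○○○○
○●●○○○○
○○○○○○○
k=32  ○○○○○○○
○○○○○○○
○○○○○○○
○○●●○○○
○●○○●○○
●○○○●○○
●v○○○○○
○●●○○○○
○○○○○○○
k=33  ○○○○○○○
○○○○○○○
○○○○○○○
○○●●○○○
○●○○●○○
●○○○●○○
●○>○○○○
○●●○○○○
○○○○○○○
k=34  ○○○○○○○
○○○○○○○
○○○○○○○
○○●●○○○
○●○○●○○
●○○○●○○
●○●○○○○
○●v○○○○
○○○○○○○
k=35  ○○○○○○○
○○○○○○○
○○○○○○○
○○●●○○○
○●○○●○○
●○○○●○○
●○●○○○○
○●○>○○○
○○○○○○○
k=36  ○○○○○○○
○○○○○○○
○○○○○○○
○○●●○○○
○●○○●○○
●○○○●○○
●○●○○○○
○●○●○○○
○○○v○○○
k=37  ○○○○○○○
○○○○○○○
○○○○○○○
○○●●○○○
○●○○●○○
●○○○●○○
●○●○○○○
○●○●○○○
○○<●○○○
k=38  ○○○○○○○
○○○○○○○
○○○○○○○
○○●●○○○
○●○○●○○
●○○○●○○
●○●○○○○
○●^●○○○
○○●●○○○
k=39  ○○○○○○○
○○○○○○○
○○○○○○○
○○●●○○○
○●○○●○○
●○○○●○○
●○●○○○○
○●●>○○○
○○●●○○○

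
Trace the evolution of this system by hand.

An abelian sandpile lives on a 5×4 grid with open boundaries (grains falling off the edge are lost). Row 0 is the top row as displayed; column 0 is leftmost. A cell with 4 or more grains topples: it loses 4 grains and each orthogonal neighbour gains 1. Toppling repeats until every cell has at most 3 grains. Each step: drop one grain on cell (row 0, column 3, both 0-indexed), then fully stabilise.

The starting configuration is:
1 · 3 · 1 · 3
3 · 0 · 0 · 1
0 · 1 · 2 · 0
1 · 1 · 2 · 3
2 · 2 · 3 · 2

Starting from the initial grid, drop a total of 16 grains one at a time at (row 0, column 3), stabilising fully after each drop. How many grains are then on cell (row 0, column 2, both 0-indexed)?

3

0) 1 · 3 · 1 · 3
3 · 0 · 0 · 1
0 · 1 · 2 · 0
1 · 1 · 2 · 3
2 · 2 · 3 · 2
1) 1 · 3 · 2 · 0
3 · 0 · 0 · 2
0 · 1 · 2 · 0
1 · 1 · 2 · 3
2 · 2 · 3 · 2
2) 1 · 3 · 2 · 1
3 · 0 · 0 · 2
0 · 1 · 2 · 0
1 · 1 · 2 · 3
2 · 2 · 3 · 2
3) 1 · 3 · 2 · 2
3 · 0 · 0 · 2
0 · 1 · 2 · 0
1 · 1 · 2 · 3
2 · 2 · 3 · 2
4) 1 · 3 · 2 · 3
3 · 0 · 0 · 2
0 · 1 · 2 · 0
1 · 1 · 2 · 3
2 · 2 · 3 · 2
5) 1 · 3 · 3 · 0
3 · 0 · 0 · 3
0 · 1 · 2 · 0
1 · 1 · 2 · 3
2 · 2 · 3 · 2
6) 1 · 3 · 3 · 1
3 · 0 · 0 · 3
0 · 1 · 2 · 0
1 · 1 · 2 · 3
2 · 2 · 3 · 2
7) 1 · 3 · 3 · 2
3 · 0 · 0 · 3
0 · 1 · 2 · 0
1 · 1 · 2 · 3
2 · 2 · 3 · 2
8) 1 · 3 · 3 · 3
3 · 0 · 0 · 3
0 · 1 · 2 · 0
1 · 1 · 2 · 3
2 · 2 · 3 · 2
9) 2 · 0 · 1 · 2
3 · 1 · 2 · 0
0 · 1 · 2 · 1
1 · 1 · 2 · 3
2 · 2 · 3 · 2
10) 2 · 0 · 1 · 3
3 · 1 · 2 · 0
0 · 1 · 2 · 1
1 · 1 · 2 · 3
2 · 2 · 3 · 2
11) 2 · 0 · 2 · 0
3 · 1 · 2 · 1
0 · 1 · 2 · 1
1 · 1 · 2 · 3
2 · 2 · 3 · 2
12) 2 · 0 · 2 · 1
3 · 1 · 2 · 1
0 · 1 · 2 · 1
1 · 1 · 2 · 3
2 · 2 · 3 · 2
13) 2 · 0 · 2 · 2
3 · 1 · 2 · 1
0 · 1 · 2 · 1
1 · 1 · 2 · 3
2 · 2 · 3 · 2
14) 2 · 0 · 2 · 3
3 · 1 · 2 · 1
0 · 1 · 2 · 1
1 · 1 · 2 · 3
2 · 2 · 3 · 2
15) 2 · 0 · 3 · 0
3 · 1 · 2 · 2
0 · 1 · 2 · 1
1 · 1 · 2 · 3
2 · 2 · 3 · 2
16) 2 · 0 · 3 · 1
3 · 1 · 2 · 2
0 · 1 · 2 · 1
1 · 1 · 2 · 3
2 · 2 · 3 · 2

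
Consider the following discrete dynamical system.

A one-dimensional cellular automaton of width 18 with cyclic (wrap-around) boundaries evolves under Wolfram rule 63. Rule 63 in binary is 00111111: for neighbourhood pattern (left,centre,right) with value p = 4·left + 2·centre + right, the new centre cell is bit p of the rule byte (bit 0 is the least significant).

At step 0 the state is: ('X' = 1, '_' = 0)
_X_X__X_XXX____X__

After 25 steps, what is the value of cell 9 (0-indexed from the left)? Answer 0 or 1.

[0] _X_X__X_XXX____X__
[1] XXXXXXXXX__XXXXXXX
[2] _________XXX______
[3] XXXXXXXXXX__XXXXXX
[4] __________XXX_____
[5] XXXXXXXXXXX__XXXXX
[6] ___________XXX____
[7] XXXXXXXXXXXX__XXXX
[8] ____________XXX___
[9] XXXXXXXXXXXXX__XXX
[10] _____________XXX__
[11] XXXXXXXXXXXXXX__XX
[12] ______________XXX_
[13] XXXXXXXXXXXXXXX__X
[14] _______________XXX
[15] XXXXXXXXXXXXXXXX__
[16] X_______________XX
[17] _XXXXXXXXXXXXXXXX_
[18] XX_______________X
[19] __XXXXXXXXXXXXXXXX
[20] XXX_______________
[21] X__XXXXXXXXXXXXXXX
[22] _XXX______________
[23] XX__XXXXXXXXXXXXXX
[24] __XXX_____________
[25] XXX__XXXXXXXXXXXXX

1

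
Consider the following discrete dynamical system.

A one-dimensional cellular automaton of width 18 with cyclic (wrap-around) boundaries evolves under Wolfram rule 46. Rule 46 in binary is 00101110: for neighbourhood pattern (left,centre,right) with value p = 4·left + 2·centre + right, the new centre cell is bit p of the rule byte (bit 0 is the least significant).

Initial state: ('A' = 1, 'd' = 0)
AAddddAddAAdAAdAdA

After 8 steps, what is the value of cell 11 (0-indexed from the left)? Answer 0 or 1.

0

k=0  AAddddAddAAdAAdAdA
k=1  dddddAAdAAdAAdAAAA
k=2  ddddAAdAAdAAdAAddd
k=3  dddAAdAAdAAdAAdddd
k=4  ddAAdAAdAAdAAddddd
k=5  dAAdAAdAAdAAdddddd
k=6  AAdAAdAAdAAddddddd
k=7  AdAAdAAdAAdddddddA
k=8  dAAdAAdAAdddddddAA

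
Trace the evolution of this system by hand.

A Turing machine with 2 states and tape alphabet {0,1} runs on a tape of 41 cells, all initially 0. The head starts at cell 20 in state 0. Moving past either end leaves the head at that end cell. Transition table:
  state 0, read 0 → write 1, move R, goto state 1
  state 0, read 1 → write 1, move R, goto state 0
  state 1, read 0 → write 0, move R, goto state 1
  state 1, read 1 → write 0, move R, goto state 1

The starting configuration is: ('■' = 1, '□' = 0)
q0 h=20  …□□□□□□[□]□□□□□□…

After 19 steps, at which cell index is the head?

39

step 0: q0 h=20  …□□□□□□[□]□□□□□□…
step 1: q1 h=21  …□□□□□■[□]□□□□□□…
step 2: q1 h=22  …□□□□■□[□]□□□□□□…
step 3: q1 h=23  …□□□■□□[□]□□□□□□…
step 4: q1 h=24  …□□■□□□[□]□□□□□□…
step 5: q1 h=25  …□■□□□□[□]□□□□□□…
step 6: q1 h=26  …■□□□□□[□]□□□□□□…
step 7: q1 h=27  …□□□□□□[□]□□□□□□…
step 8: q1 h=28  …□□□□□□[□]□□□□□□…
step 9: q1 h=29  …□□□□□□[□]□□□□□□…
step 10: q1 h=30  …□□□□□□[□]□□□□□□…
step 11: q1 h=31  …□□□□□□[□]□□□□□□…
step 12: q1 h=32  …□□□□□□[□]□□□□□□…
step 13: q1 h=33  …□□□□□□[□]□□□□□□…
step 14: q1 h=34  …□□□□□□[□]□□□□□□|
step 15: q1 h=35  …□□□□□□[□]□□□□□|
step 16: q1 h=36  …□□□□□□[□]□□□□|
step 17: q1 h=37  …□□□□□□[□]□□□|
step 18: q1 h=38  …□□□□□□[□]□□|
step 19: q1 h=39  …□□□□□□[□]□|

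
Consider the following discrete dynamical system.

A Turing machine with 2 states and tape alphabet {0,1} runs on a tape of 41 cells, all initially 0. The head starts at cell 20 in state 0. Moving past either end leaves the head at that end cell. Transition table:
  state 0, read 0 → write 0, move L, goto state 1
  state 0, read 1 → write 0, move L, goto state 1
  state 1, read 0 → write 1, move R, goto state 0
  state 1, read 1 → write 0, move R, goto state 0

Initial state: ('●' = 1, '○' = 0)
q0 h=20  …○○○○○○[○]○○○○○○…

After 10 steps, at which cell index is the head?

20

[0] q0 h=20  …○○○○○○[○]○○○○○○…
[1] q1 h=19  …○○○○○○[○]○○○○○○…
[2] q0 h=20  …○○○○○●[○]○○○○○○…
[3] q1 h=19  …○○○○○○[●]○○○○○○…
[4] q0 h=20  …○○○○○○[○]○○○○○○…
[5] q1 h=19  …○○○○○○[○]○○○○○○…
[6] q0 h=20  …○○○○○●[○]○○○○○○…
[7] q1 h=19  …○○○○○○[●]○○○○○○…
[8] q0 h=20  …○○○○○○[○]○○○○○○…
[9] q1 h=19  …○○○○○○[○]○○○○○○…
[10] q0 h=20  …○○○○○●[○]○○○○○○…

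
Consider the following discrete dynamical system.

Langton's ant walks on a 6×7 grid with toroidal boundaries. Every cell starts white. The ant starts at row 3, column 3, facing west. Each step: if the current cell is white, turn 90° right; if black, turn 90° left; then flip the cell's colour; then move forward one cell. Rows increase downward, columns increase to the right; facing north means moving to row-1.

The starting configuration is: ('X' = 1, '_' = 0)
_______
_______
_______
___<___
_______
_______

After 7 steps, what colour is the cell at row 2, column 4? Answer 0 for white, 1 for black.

1

0) _______
_______
_______
___<___
_______
_______
1) _______
_______
___^___
___X___
_______
_______
2) _______
_______
___X>__
___X___
_______
_______
3) _______
_______
___XX__
___Xv__
_______
_______
4) _______
_______
___XX__
___<X__
_______
_______
5) _______
_______
___XX__
____X__
___v___
_______
6) _______
_______
___XX__
____X__
__<X___
_______
7) _______
_______
___XX__
__^_X__
__XX___
_______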